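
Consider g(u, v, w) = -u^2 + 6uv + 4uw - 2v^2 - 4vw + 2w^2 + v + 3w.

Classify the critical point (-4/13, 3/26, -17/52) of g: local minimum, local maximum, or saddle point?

saddle point

The Hessian is constant: H = [[-2, 6, 4], [6, -4, -4], [4, -4, 4]].
Leading principal minors: Δ₁ = -2, Δ₂ = -28, Δ₃ = -208.
The minors fit neither the all-positive nor the alternating-sign pattern, so H is indefinite: a saddle point.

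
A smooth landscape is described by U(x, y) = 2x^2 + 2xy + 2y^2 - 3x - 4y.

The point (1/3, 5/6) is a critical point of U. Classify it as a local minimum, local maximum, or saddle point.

local minimum

The Hessian of U is constant: H = [[4, 2], [2, 4]].
det(H) = 4·4 − 2² = 12.
det(H) > 0 and tr(H) = 8 > 0, so H is positive definite and the point is a local minimum.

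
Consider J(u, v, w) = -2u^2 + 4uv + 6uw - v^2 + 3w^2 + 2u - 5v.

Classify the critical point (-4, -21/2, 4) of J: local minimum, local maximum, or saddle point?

The Hessian is constant: H = [[-4, 4, 6], [4, -2, 0], [6, 0, 6]].
Leading principal minors: Δ₁ = -4, Δ₂ = -8, Δ₃ = 24.
The minors fit neither the all-positive nor the alternating-sign pattern, so H is indefinite: a saddle point.

saddle point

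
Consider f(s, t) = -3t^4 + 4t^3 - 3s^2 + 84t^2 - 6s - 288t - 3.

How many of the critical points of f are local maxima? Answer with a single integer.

2

f separates as a function of s plus a function of t, so ∇f=0 decouples.
∂f/∂s = -6(s + 1) = 0 at s ∈ {-1}; ∂f/∂t = -12(t - 3)(t - 2)(t + 4) = 0 at t ∈ {-4, 2, 3}.
The Hessian is diagonal: diag(f_ss, f_tt). Second derivatives: f_ss(-1)=-6; f_tt(-4)=-504, f_tt(2)=72, f_tt(3)=-84.
Local maxima occur where both diagonal entries negative: (-1, -4), (-1, 3). Count: 2.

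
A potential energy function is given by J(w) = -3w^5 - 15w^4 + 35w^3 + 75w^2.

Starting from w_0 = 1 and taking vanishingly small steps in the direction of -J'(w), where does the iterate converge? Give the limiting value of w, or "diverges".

J'(w) = -15w(w - 2)(w + 1)(w + 5), so J'(1) = 180.
Gradient descent moves in the -J' direction, i.e. w is decreasing.
The nearest critical point in that direction is w = 0, where J'' = 150 > 0 (a local minimum). The iterate converges there.

0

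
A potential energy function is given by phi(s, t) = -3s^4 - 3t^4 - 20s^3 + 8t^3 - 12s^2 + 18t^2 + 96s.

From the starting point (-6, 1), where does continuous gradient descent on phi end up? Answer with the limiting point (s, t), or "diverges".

phi is separable, so gradient descent decouples: s follows -∂phi/∂s, t follows -∂phi/∂t.
∂phi/∂s = -12(s - 1)(s + 2)(s + 4); at s=-6 this is 672, so s decreases.
∂phi/∂t = -12t(t - 3)(t + 1); at t=1 this is 48, so t decreases.
The s-coordinate has no critical point in that direction and runs off to infinity.

diverges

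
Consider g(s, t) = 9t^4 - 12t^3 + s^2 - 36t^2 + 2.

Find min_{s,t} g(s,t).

-94

g(s,t) separates as P(s) + Q(t) + 2, so its minimum is min P + min Q + 2.
P'(s) = 2s vanishes at s ∈ {0}; Q'(t) = 36t(t - 2)(t + 1) vanishes at t ∈ {-1, 0, 2}.
Local minima of P (where P''>0): P(0)=0. Local minima of Q: Q(-1)=-15, Q(2)=-96.
So the global minimum of g is P(0) + Q(2) + 2 = 0 − 96 + 2 = -94, attained at (0, 2).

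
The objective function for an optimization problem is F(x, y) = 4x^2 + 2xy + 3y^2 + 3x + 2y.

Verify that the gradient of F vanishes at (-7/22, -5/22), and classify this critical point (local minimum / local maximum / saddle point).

∇F = (8x + 2y + 3, 2x + 6y + 2); substituting (-7/22, -5/22) gives ∇F = (0, 0), so (-7/22, -5/22) is indeed a critical point.
The Hessian of F is constant: H = [[8, 2], [2, 6]].
det(H) = 8·6 − 2² = 44.
det(H) > 0 and tr(H) = 14 > 0, so H is positive definite and the point is a local minimum.

local minimum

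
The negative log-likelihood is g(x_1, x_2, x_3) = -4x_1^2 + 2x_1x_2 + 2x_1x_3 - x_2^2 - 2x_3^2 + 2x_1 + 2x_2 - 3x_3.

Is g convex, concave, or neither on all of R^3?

g is quadratic, so its Hessian is the constant matrix H = [[-8, 2, 2], [2, -2, 0], [2, 0, -4]].
Leading principal minors: -8, 12, -40.
Signs alternate −, +, − ⇒ H ≺ 0 ⇒ concave.

concave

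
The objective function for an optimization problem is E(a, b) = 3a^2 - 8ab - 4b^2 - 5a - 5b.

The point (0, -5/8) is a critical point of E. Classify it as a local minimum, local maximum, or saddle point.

saddle point

The Hessian of E is constant: H = [[6, -8], [-8, -8]].
det(H) = 6·(-8) − (-8)² = -112.
Since det(H) < 0, H is indefinite and the critical point is a saddle point.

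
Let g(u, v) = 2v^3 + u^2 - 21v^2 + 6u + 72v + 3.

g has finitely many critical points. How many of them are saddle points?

1

g separates as a function of u plus a function of v, so ∇g=0 decouples.
∂g/∂u = 2(u + 3) = 0 at u ∈ {-3}; ∂g/∂v = 6(v - 4)(v - 3) = 0 at v ∈ {3, 4}.
The Hessian is diagonal: diag(g_uu, g_vv). Second derivatives: g_uu(-3)=2; g_vv(3)=-6, g_vv(4)=6.
Saddle points occur where the two diagonal entries have opposite signs: (-3, 3). Count: 1.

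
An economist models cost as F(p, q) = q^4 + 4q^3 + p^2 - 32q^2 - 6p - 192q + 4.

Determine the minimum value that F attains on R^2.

-773

F(p,q) separates as A(p) + B(q) + 4, so its minimum is min A + min B + 4.
A'(p) = 2p - 6 vanishes at p ∈ {3}; B'(q) = 4(q - 4)(q + 3)(q + 4) vanishes at q ∈ {-4, -3, 4}.
Local minima of A (where A''>0): A(3)=-9. Local minima of B: B(-4)=256, B(4)=-768.
So the global minimum of F is A(3) + B(4) + 4 = -9 − 768 + 4 = -773, attained at (3, 4).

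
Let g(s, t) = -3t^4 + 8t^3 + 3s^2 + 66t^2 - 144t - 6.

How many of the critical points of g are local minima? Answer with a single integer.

1

g separates as a function of s plus a function of t, so ∇g=0 decouples.
∂g/∂s = 6s = 0 at s ∈ {0}; ∂g/∂t = -12(t - 4)(t - 1)(t + 3) = 0 at t ∈ {-3, 1, 4}.
The Hessian is diagonal: diag(g_ss, g_tt). Second derivatives: g_ss(0)=6; g_tt(-3)=-336, g_tt(1)=144, g_tt(4)=-252.
Local minima occur where both diagonal entries positive: (0, 1). Count: 1.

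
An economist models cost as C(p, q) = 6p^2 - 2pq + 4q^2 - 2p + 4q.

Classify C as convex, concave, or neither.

convex

C is quadratic, so its Hessian is the constant matrix H = [[12, -2], [-2, 8]].
det(H) = 92, tr(H) = 20.
det(H) > 0 and tr(H) > 0, so H is positive definite everywhere: convex.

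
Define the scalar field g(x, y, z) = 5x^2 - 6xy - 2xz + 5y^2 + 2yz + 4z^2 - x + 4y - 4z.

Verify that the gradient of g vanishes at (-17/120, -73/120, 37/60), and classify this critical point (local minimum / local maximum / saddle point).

∇g = (10x - 6y - 2z - 1, -6x + 10y + 2z + 4, -2x + 2y + 8z - 4); substituting (-17/120, -73/120, 37/60) gives ∇g = (0, 0, 0), so (-17/120, -73/120, 37/60) is indeed a critical point.
The Hessian is constant: H = [[10, -6, -2], [-6, 10, 2], [-2, 2, 8]].
Leading principal minors: Δ₁ = 10, Δ₂ = 64, Δ₃ = 480.
All leading minors are positive, so H is positive definite: a local minimum.

local minimum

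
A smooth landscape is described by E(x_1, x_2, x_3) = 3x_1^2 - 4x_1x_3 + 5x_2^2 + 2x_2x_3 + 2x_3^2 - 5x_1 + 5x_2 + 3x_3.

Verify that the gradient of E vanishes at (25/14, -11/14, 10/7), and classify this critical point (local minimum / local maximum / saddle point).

∇E = (6x_1 - 4x_3 - 5, 10x_2 + 2x_3 + 5, -4x_1 + 2x_2 + 4x_3 + 3); substituting (25/14, -11/14, 10/7) gives ∇E = (0, 0, 0), so (25/14, -11/14, 10/7) is indeed a critical point.
The Hessian is constant: H = [[6, 0, -4], [0, 10, 2], [-4, 2, 4]].
Leading principal minors: Δ₁ = 6, Δ₂ = 60, Δ₃ = 56.
All leading minors are positive, so H is positive definite: a local minimum.

local minimum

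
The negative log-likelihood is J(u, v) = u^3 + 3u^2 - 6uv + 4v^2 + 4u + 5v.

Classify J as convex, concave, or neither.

The term u^3 is cubic, so the Hessian is not constant.
∂²J/∂u² = 6u + 6, which takes both signs as u varies (negative for sufficiently negative u). A diagonal entry of the Hessian changing sign means the Hessian is neither positive- nor negative-semidefinite on all of R^2.

neither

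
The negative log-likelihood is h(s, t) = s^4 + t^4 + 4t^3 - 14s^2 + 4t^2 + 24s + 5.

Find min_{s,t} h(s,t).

-112

h(s,t) separates as P(s) + Q(t) + 5, so its minimum is min P + min Q + 5.
P'(s) = 4(s - 2)(s - 1)(s + 3) vanishes at s ∈ {-3, 1, 2}; Q'(t) = 4t(t + 1)(t + 2) vanishes at t ∈ {-2, -1, 0}.
Local minima of P (where P''>0): P(-3)=-117, P(2)=8. Local minima of Q: Q(-2)=0, Q(0)=0.
So the global minimum of h is P(-3) + Q(-2) + 5 = -117 + 0 + 5 = -112, attained at (-3, -2).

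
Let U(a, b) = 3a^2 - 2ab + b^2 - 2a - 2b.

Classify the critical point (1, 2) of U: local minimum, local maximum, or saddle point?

The Hessian of U is constant: H = [[6, -2], [-2, 2]].
det(H) = 6·2 − (-2)² = 8.
det(H) > 0 and tr(H) = 8 > 0, so H is positive definite and the point is a local minimum.

local minimum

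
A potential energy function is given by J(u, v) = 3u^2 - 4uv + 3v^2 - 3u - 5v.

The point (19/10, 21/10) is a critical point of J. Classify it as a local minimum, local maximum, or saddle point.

local minimum

The Hessian of J is constant: H = [[6, -4], [-4, 6]].
det(H) = 6·6 − (-4)² = 20.
det(H) > 0 and tr(H) = 12 > 0, so H is positive definite and the point is a local minimum.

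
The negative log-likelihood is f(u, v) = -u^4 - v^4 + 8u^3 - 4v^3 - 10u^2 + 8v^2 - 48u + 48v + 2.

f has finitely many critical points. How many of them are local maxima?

4

f separates as a function of u plus a function of v, so ∇f=0 decouples.
∂f/∂u = -4(u - 4)(u - 3)(u + 1) = 0 at u ∈ {-1, 3, 4}; ∂f/∂v = -4(v - 2)(v + 2)(v + 3) = 0 at v ∈ {-3, -2, 2}.
The Hessian is diagonal: diag(f_uu, f_vv). Second derivatives: f_uu(-1)=-80, f_uu(3)=16, f_uu(4)=-20; f_vv(-3)=-20, f_vv(-2)=16, f_vv(2)=-80.
Local maxima occur where both diagonal entries negative: (-1, -3), (-1, 2), (4, -3), (4, 2). Count: 4.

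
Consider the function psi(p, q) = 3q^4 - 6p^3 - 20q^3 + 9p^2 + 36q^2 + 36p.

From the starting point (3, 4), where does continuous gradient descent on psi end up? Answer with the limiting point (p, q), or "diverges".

diverges

psi is separable, so gradient descent decouples: p follows -∂psi/∂p, q follows -∂psi/∂q.
∂psi/∂p = -18(p - 2)(p + 1); at p=3 this is -72, so p increases.
∂psi/∂q = 12q(q - 3)(q - 2); at q=4 this is 96, so q decreases.
The p-coordinate has no critical point in that direction and runs off to infinity.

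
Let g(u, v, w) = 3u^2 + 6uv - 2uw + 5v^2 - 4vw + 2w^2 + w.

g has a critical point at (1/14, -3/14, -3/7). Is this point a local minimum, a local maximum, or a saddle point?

local minimum

The Hessian is constant: H = [[6, 6, -2], [6, 10, -4], [-2, -4, 4]].
Leading principal minors: Δ₁ = 6, Δ₂ = 24, Δ₃ = 56.
All leading minors are positive, so H is positive definite: a local minimum.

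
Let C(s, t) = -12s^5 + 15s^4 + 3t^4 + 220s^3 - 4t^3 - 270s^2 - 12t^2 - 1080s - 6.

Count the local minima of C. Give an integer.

4

C separates as a function of s plus a function of t, so ∇C=0 decouples.
∂C/∂s = -60(s - 3)(s - 2)(s + 1)(s + 3) = 0 at s ∈ {-3, -1, 2, 3}; ∂C/∂t = 12t(t - 2)(t + 1) = 0 at t ∈ {-1, 0, 2}.
The Hessian is diagonal: diag(C_ss, C_tt). Second derivatives: C_ss(-3)=3600, C_ss(-1)=-1440, C_ss(2)=900, C_ss(3)=-1440; C_tt(-1)=36, C_tt(0)=-24, C_tt(2)=72.
Local minima occur where both diagonal entries positive: (-3, -1), (-3, 2), (2, -1), (2, 2). Count: 4.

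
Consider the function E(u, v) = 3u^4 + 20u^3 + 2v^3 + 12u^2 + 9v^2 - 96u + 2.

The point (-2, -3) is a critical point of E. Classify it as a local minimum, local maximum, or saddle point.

local maximum

The mixed partial ∂²E/∂u∂v is 0, so the Hessian at any point is diag(E_uu, E_vv) = diag(12(3u^2 + 10u + 2), 6(2v + 3)).
At (-2, -3): H = diag(-72, -18).
Both eigenvalues are negative, so H is negative definite: a local maximum.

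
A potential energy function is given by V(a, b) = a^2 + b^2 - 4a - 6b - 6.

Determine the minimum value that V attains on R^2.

-19

V(a,b) separates as P(a) + Q(b) − 6, so its minimum is min P + min Q − 6.
P'(a) = 2a - 4 vanishes at a ∈ {2}; Q'(b) = 2b - 6 vanishes at b ∈ {3}.
Local minima of P (where P''>0): P(2)=-4. Local minima of Q: Q(3)=-9.
So the global minimum of V is P(2) + Q(3) − 6 = -4 − 9 − 6 = -19, attained at (2, 3).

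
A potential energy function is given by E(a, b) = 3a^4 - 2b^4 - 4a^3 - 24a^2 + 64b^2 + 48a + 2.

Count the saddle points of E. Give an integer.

E separates as a function of a plus a function of b, so ∇E=0 decouples.
∂E/∂a = 12(a - 2)(a - 1)(a + 2) = 0 at a ∈ {-2, 1, 2}; ∂E/∂b = -8b(b - 4)(b + 4) = 0 at b ∈ {-4, 0, 4}.
The Hessian is diagonal: diag(E_aa, E_bb). Second derivatives: E_aa(-2)=144, E_aa(1)=-36, E_aa(2)=48; E_bb(-4)=-256, E_bb(0)=128, E_bb(4)=-256.
Saddle points occur where the two diagonal entries have opposite signs: (-2, -4), (-2, 4), (1, 0), (2, -4), (2, 4). Count: 5.

5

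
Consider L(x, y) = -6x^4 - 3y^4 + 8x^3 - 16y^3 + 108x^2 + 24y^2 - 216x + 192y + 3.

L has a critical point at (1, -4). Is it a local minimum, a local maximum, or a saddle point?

The mixed partial ∂²L/∂x∂y is 0, so the Hessian at any point is diag(L_xx, L_yy) = diag(24(-3x^2 + 2x + 9), 12(-3y^2 - 8y + 4)).
At (1, -4): H = diag(192, -144).
The eigenvalues have opposite signs, so H is indefinite: a saddle point.

saddle point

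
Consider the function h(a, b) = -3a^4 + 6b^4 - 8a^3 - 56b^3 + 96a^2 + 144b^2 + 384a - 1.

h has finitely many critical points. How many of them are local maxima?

h separates as a function of a plus a function of b, so ∇h=0 decouples.
∂h/∂a = -12(a - 4)(a + 2)(a + 4) = 0 at a ∈ {-4, -2, 4}; ∂h/∂b = 24b(b - 4)(b - 3) = 0 at b ∈ {0, 3, 4}.
The Hessian is diagonal: diag(h_aa, h_bb). Second derivatives: h_aa(-4)=-192, h_aa(-2)=144, h_aa(4)=-576; h_bb(0)=288, h_bb(3)=-72, h_bb(4)=96.
Local maxima occur where both diagonal entries negative: (-4, 3), (4, 3). Count: 2.

2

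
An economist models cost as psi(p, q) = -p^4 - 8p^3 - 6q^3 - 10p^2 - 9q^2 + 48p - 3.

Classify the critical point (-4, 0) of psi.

The mixed partial ∂²psi/∂p∂q is 0, so the Hessian at any point is diag(psi_pp, psi_qq) = diag(-4(3p^2 + 12p + 5), -18(2q + 1)).
At (-4, 0): H = diag(-20, -18).
Both eigenvalues are negative, so H is negative definite: a local maximum.

local maximum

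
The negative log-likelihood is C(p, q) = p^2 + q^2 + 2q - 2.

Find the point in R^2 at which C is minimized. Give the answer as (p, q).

C(p,q) separates as A(p) + B(q) − 2, so its minimum is min A + min B − 2.
A'(p) = 2p vanishes at p ∈ {0}; B'(q) = 2q + 2 vanishes at q ∈ {-1}.
Local minima of A (where A''>0): A(0)=0. Local minima of B: B(-1)=-1.
So the global minimum of C is A(0) + B(-1) − 2 = 0 − 1 − 2 = -3, attained at (0, -1).

(0, -1)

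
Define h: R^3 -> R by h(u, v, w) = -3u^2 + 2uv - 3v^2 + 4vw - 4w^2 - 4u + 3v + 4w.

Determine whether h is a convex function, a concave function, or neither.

concave

h is quadratic, so its Hessian is the constant matrix H = [[-6, 2, 0], [2, -6, 4], [0, 4, -8]].
Leading principal minors: -6, 32, -160.
Signs alternate −, +, − ⇒ H ≺ 0 ⇒ concave.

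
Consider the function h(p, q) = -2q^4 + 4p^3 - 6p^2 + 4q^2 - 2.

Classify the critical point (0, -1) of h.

local maximum

The mixed partial ∂²h/∂p∂q is 0, so the Hessian at any point is diag(h_pp, h_qq) = diag(12(2p - 1), 8(-3q^2 + 1)).
At (0, -1): H = diag(-12, -16).
Both eigenvalues are negative, so H is negative definite: a local maximum.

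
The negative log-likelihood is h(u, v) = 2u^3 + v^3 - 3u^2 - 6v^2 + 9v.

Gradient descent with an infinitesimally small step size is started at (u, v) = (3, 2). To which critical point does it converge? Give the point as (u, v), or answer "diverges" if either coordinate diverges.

h is separable, so gradient descent decouples: u follows -∂h/∂u, v follows -∂h/∂v.
∂h/∂u = 6u(u - 1); at u=3 this is 36, so u decreases.
∂h/∂v = 3(v - 3)(v - 1); at v=2 this is -3, so v increases.
u converges to its nearest critical value 1 (a local min of the u-part); v converges to 3. The iterate converges to (1, 3).

(1, 3)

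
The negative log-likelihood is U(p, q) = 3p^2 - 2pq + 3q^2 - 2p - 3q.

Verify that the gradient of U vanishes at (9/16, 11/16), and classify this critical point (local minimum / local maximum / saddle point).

∇U = (6p - 2q - 2, -2p + 6q - 3); substituting (9/16, 11/16) gives ∇U = (0, 0), so (9/16, 11/16) is indeed a critical point.
The Hessian of U is constant: H = [[6, -2], [-2, 6]].
det(H) = 6·6 − (-2)² = 32.
det(H) > 0 and tr(H) = 12 > 0, so H is positive definite and the point is a local minimum.

local minimum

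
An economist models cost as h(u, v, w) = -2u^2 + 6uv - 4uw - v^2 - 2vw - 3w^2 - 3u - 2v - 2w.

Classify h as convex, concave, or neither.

neither

h is quadratic, so its Hessian is the constant matrix H = [[-4, 6, -4], [6, -2, -2], [-4, -2, -6]].
Leading principal minors: -4, -28, 312.
Neither pattern holds ⇒ H is indefinite ⇒ neither convex nor concave.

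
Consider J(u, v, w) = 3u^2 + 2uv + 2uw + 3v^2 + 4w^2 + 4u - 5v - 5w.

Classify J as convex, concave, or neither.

convex

J is quadratic, so its Hessian is the constant matrix H = [[6, 2, 2], [2, 6, 0], [2, 0, 8]].
Leading principal minors: 6, 32, 232.
All positive ⇒ H ≻ 0 ⇒ convex.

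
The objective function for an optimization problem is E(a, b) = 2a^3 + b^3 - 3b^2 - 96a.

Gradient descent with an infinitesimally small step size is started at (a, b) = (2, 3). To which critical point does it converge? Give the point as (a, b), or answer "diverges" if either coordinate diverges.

(4, 2)

E is separable, so gradient descent decouples: a follows -∂E/∂a, b follows -∂E/∂b.
∂E/∂a = 6(a - 4)(a + 4); at a=2 this is -72, so a increases.
∂E/∂b = 3b(b - 2); at b=3 this is 9, so b decreases.
a converges to its nearest critical value 4 (a local min of the a-part); b converges to 2. The iterate converges to (4, 2).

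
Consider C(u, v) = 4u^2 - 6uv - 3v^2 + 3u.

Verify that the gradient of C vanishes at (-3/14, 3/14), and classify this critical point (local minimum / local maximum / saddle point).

∇C = (8u - 6v + 3, -6u - 6v); substituting (-3/14, 3/14) gives ∇C = (0, 0), so (-3/14, 3/14) is indeed a critical point.
The Hessian of C is constant: H = [[8, -6], [-6, -6]].
det(H) = 8·(-6) − (-6)² = -84.
Since det(H) < 0, H is indefinite and the critical point is a saddle point.

saddle point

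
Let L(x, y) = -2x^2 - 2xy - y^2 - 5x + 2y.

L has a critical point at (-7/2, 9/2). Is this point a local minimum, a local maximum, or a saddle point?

The Hessian of L is constant: H = [[-4, -2], [-2, -2]].
det(H) = (-4)·(-2) − (-2)² = 4.
det(H) > 0 and tr(H) = -6 < 0, so H is negative definite and the point is a local maximum.

local maximum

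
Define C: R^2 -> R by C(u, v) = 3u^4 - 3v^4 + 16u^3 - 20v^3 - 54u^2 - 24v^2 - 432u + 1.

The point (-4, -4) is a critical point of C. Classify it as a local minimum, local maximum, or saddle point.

saddle point

The mixed partial ∂²C/∂u∂v is 0, so the Hessian at any point is diag(C_uu, C_vv) = diag(12(3u^2 + 8u - 9), -12(3v^2 + 10v + 4)).
At (-4, -4): H = diag(84, -144).
The eigenvalues have opposite signs, so H is indefinite: a saddle point.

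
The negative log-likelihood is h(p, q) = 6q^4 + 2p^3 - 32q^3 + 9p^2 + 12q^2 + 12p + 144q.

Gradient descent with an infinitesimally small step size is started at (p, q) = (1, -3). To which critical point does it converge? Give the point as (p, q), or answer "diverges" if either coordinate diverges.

h is separable, so gradient descent decouples: p follows -∂h/∂p, q follows -∂h/∂q.
∂h/∂p = 6(p + 1)(p + 2); at p=1 this is 36, so p decreases.
∂h/∂q = 24(q - 3)(q - 2)(q + 1); at q=-3 this is -1440, so q increases.
p converges to its nearest critical value -1 (a local min of the p-part); q converges to -1. The iterate converges to (-1, -1).

(-1, -1)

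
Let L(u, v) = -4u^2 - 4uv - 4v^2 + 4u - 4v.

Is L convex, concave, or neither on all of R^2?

concave

L is quadratic, so its Hessian is the constant matrix H = [[-8, -4], [-4, -8]].
det(H) = 48, tr(H) = -16.
det(H) > 0 and tr(H) < 0, so H is negative definite everywhere: concave.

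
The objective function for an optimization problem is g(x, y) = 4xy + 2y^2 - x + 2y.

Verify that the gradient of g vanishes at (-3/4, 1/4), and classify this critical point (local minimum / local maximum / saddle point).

saddle point

∇g = (4y - 1, 4x + 4y + 2); substituting (-3/4, 1/4) gives ∇g = (0, 0), so (-3/4, 1/4) is indeed a critical point.
The Hessian of g is constant: H = [[0, 4], [4, 4]].
det(H) = 0·4 − 4² = -16.
Since det(H) < 0, H is indefinite and the critical point is a saddle point.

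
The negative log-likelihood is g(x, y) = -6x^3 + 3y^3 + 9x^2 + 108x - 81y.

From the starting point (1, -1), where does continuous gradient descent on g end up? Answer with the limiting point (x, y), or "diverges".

g is separable, so gradient descent decouples: x follows -∂g/∂x, y follows -∂g/∂y.
∂g/∂x = -18(x - 3)(x + 2); at x=1 this is 108, so x decreases.
∂g/∂y = 9(y - 3)(y + 3); at y=-1 this is -72, so y increases.
x converges to its nearest critical value -2 (a local min of the x-part); y converges to 3. The iterate converges to (-2, 3).

(-2, 3)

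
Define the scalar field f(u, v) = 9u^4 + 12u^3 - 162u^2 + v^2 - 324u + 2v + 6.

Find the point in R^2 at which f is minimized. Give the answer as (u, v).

f(u,v) separates as P(u) + Q(v) + 6, so its minimum is min P + min Q + 6.
P'(u) = 36(u - 3)(u + 1)(u + 3) vanishes at u ∈ {-3, -1, 3}; Q'(v) = 2v + 2 vanishes at v ∈ {-1}.
Local minima of P (where P''>0): P(-3)=-81, P(3)=-1377. Local minima of Q: Q(-1)=-1.
So the global minimum of f is P(3) + Q(-1) + 6 = -1377 − 1 + 6 = -1372, attained at (3, -1).

(3, -1)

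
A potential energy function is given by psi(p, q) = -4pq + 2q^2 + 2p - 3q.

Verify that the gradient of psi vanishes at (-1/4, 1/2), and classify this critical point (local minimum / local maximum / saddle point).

∇psi = (-4q + 2, -4p + 4q - 3); substituting (-1/4, 1/2) gives ∇psi = (0, 0), so (-1/4, 1/2) is indeed a critical point.
The Hessian of psi is constant: H = [[0, -4], [-4, 4]].
det(H) = 0·4 − (-4)² = -16.
Since det(H) < 0, H is indefinite and the critical point is a saddle point.

saddle point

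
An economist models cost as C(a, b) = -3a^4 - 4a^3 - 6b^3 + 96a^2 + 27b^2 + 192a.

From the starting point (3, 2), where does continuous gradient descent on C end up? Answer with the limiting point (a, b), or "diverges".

C is separable, so gradient descent decouples: a follows -∂C/∂a, b follows -∂C/∂b.
∂C/∂a = -12(a - 4)(a + 1)(a + 4); at a=3 this is 336, so a decreases.
∂C/∂b = -18b(b - 3); at b=2 this is 36, so b decreases.
a converges to its nearest critical value -1 (a local min of the a-part); b converges to 0. The iterate converges to (-1, 0).

(-1, 0)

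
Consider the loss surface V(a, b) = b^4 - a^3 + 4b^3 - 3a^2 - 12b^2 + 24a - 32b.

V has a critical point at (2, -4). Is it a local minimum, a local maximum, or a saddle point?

saddle point

The mixed partial ∂²V/∂a∂b is 0, so the Hessian at any point is diag(V_aa, V_bb) = diag(-6(a + 1), 12(b^2 + 2b - 2)).
At (2, -4): H = diag(-18, 72).
The eigenvalues have opposite signs, so H is indefinite: a saddle point.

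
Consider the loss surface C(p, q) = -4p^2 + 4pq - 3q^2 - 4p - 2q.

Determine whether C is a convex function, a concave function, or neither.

concave

C is quadratic, so its Hessian is the constant matrix H = [[-8, 4], [4, -6]].
det(H) = 32, tr(H) = -14.
det(H) > 0 and tr(H) < 0, so H is negative definite everywhere: concave.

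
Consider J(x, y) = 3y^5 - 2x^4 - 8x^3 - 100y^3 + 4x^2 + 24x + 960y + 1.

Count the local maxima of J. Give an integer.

4

J separates as a function of x plus a function of y, so ∇J=0 decouples.
∂J/∂x = -8(x - 1)(x + 1)(x + 3) = 0 at x ∈ {-3, -1, 1}; ∂J/∂y = 15(y - 4)(y - 2)(y + 2)(y + 4) = 0 at y ∈ {-4, -2, 2, 4}.
The Hessian is diagonal: diag(J_xx, J_yy). Second derivatives: J_xx(-3)=-64, J_xx(-1)=32, J_xx(1)=-64; J_yy(-4)=-1440, J_yy(-2)=720, J_yy(2)=-720, J_yy(4)=1440.
Local maxima occur where both diagonal entries negative: (-3, -4), (-3, 2), (1, -4), (1, 2). Count: 4.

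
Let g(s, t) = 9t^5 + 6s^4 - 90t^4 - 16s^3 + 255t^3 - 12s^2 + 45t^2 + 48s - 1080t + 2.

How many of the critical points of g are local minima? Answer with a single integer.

4

g separates as a function of s plus a function of t, so ∇g=0 decouples.
∂g/∂s = 24(s - 2)(s - 1)(s + 1) = 0 at s ∈ {-1, 1, 2}; ∂g/∂t = 45(t - 4)(t - 3)(t - 2)(t + 1) = 0 at t ∈ {-1, 2, 3, 4}.
The Hessian is diagonal: diag(g_ss, g_tt). Second derivatives: g_ss(-1)=144, g_ss(1)=-48, g_ss(2)=72; g_tt(-1)=-2700, g_tt(2)=270, g_tt(3)=-180, g_tt(4)=450.
Local minima occur where both diagonal entries positive: (-1, 2), (-1, 4), (2, 2), (2, 4). Count: 4.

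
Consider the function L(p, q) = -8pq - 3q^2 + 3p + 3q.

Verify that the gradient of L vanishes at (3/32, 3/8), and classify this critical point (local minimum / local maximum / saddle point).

∇L = (-8q + 3, -8p - 6q + 3); substituting (3/32, 3/8) gives ∇L = (0, 0), so (3/32, 3/8) is indeed a critical point.
The Hessian of L is constant: H = [[0, -8], [-8, -6]].
det(H) = 0·(-6) − (-8)² = -64.
Since det(H) < 0, H is indefinite and the critical point is a saddle point.

saddle point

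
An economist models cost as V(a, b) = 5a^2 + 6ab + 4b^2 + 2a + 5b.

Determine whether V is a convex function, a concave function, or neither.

V is quadratic, so its Hessian is the constant matrix H = [[10, 6], [6, 8]].
det(H) = 44, tr(H) = 18.
det(H) > 0 and tr(H) > 0, so H is positive definite everywhere: convex.

convex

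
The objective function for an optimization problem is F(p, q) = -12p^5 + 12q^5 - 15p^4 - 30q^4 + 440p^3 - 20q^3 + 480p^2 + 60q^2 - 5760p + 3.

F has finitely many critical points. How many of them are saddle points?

F separates as a function of p plus a function of q, so ∇F=0 decouples.
∂F/∂p = -60(p - 4)(p - 2)(p + 3)(p + 4) = 0 at p ∈ {-4, -3, 2, 4}; ∂F/∂q = 60q(q - 2)(q - 1)(q + 1) = 0 at q ∈ {-1, 0, 1, 2}.
The Hessian is diagonal: diag(F_pp, F_qq). Second derivatives: F_pp(-4)=2880, F_pp(-3)=-2100, F_pp(2)=3600, F_pp(4)=-6720; F_qq(-1)=-360, F_qq(0)=120, F_qq(1)=-120, F_qq(2)=360.
Saddle points occur where the two diagonal entries have opposite signs: (-4, -1), (-4, 1), (-3, 0), (-3, 2), (2, -1), (2, 1), (4, 0), (4, 2). Count: 8.

8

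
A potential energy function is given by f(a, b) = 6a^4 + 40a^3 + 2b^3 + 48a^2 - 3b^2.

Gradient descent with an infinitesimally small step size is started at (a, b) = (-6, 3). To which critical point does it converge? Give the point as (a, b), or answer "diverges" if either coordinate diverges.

(-4, 1)

f is separable, so gradient descent decouples: a follows -∂f/∂a, b follows -∂f/∂b.
∂f/∂a = 24a(a + 1)(a + 4); at a=-6 this is -1440, so a increases.
∂f/∂b = 6b(b - 1); at b=3 this is 36, so b decreases.
a converges to its nearest critical value -4 (a local min of the a-part); b converges to 1. The iterate converges to (-4, 1).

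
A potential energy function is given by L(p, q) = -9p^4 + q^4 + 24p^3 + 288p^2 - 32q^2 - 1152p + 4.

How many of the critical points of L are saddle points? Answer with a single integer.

5

L separates as a function of p plus a function of q, so ∇L=0 decouples.
∂L/∂p = -36(p - 4)(p - 2)(p + 4) = 0 at p ∈ {-4, 2, 4}; ∂L/∂q = 4q(q - 4)(q + 4) = 0 at q ∈ {-4, 0, 4}.
The Hessian is diagonal: diag(L_pp, L_qq). Second derivatives: L_pp(-4)=-1728, L_pp(2)=432, L_pp(4)=-576; L_qq(-4)=128, L_qq(0)=-64, L_qq(4)=128.
Saddle points occur where the two diagonal entries have opposite signs: (-4, -4), (-4, 4), (2, 0), (4, -4), (4, 4). Count: 5.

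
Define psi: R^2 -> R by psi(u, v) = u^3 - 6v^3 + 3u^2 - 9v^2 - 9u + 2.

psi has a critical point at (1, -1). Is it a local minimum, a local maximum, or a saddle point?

local minimum

The mixed partial ∂²psi/∂u∂v is 0, so the Hessian at any point is diag(psi_uu, psi_vv) = diag(6(u + 1), -18(2v + 1)).
At (1, -1): H = diag(12, 18).
Both eigenvalues are positive, so H is positive definite: a local minimum.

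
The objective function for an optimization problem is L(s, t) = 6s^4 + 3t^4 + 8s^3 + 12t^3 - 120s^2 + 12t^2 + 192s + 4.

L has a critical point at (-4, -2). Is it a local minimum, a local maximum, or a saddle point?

The mixed partial ∂²L/∂s∂t is 0, so the Hessian at any point is diag(L_ss, L_tt) = diag(24(3s^2 + 2s - 10), 12(3t^2 + 6t + 2)).
At (-4, -2): H = diag(720, 24).
Both eigenvalues are positive, so H is positive definite: a local minimum.

local minimum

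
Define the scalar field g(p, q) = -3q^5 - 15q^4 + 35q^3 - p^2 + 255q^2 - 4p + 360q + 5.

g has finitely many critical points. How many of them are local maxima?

2

g separates as a function of p plus a function of q, so ∇g=0 decouples.
∂g/∂p = -2(p + 2) = 0 at p ∈ {-2}; ∂g/∂q = -15(q - 3)(q + 1)(q + 2)(q + 4) = 0 at q ∈ {-4, -2, -1, 3}.
The Hessian is diagonal: diag(g_pp, g_qq). Second derivatives: g_pp(-2)=-2; g_qq(-4)=630, g_qq(-2)=-150, g_qq(-1)=180, g_qq(3)=-2100.
Local maxima occur where both diagonal entries negative: (-2, -2), (-2, 3). Count: 2.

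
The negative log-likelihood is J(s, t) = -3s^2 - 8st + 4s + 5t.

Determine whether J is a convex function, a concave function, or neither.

neither

J is quadratic, so its Hessian is the constant matrix H = [[-6, -8], [-8, 0]].
det(H) = -64, tr(H) = -6.
det(H) < 0, so H is indefinite: neither convex nor concave.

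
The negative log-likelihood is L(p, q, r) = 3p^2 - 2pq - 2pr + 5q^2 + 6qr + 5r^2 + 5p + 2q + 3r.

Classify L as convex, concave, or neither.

L is quadratic, so its Hessian is the constant matrix H = [[6, -2, -2], [-2, 10, 6], [-2, 6, 10]].
Leading principal minors: 6, 56, 352.
All positive ⇒ H ≻ 0 ⇒ convex.

convex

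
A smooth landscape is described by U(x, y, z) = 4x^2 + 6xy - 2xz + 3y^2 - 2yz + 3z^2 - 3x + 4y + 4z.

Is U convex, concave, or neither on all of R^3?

U is quadratic, so its Hessian is the constant matrix H = [[8, 6, -2], [6, 6, -2], [-2, -2, 6]].
Leading principal minors: 8, 12, 64.
All positive ⇒ H ≻ 0 ⇒ convex.

convex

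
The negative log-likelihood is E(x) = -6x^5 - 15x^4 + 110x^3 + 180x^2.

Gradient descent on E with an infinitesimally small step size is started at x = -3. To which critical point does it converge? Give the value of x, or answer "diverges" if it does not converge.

-4

E'(x) = -30x(x - 3)(x + 1)(x + 4), so E'(-3) = 1080.
Gradient descent moves in the -E' direction, i.e. x is decreasing.
The nearest critical point in that direction is x = -4, where E'' = 2520 > 0 (a local minimum). The iterate converges there.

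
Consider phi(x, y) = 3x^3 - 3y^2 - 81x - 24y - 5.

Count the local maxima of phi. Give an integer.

1

phi separates as a function of x plus a function of y, so ∇phi=0 decouples.
∂phi/∂x = 9(x - 3)(x + 3) = 0 at x ∈ {-3, 3}; ∂phi/∂y = -6(y + 4) = 0 at y ∈ {-4}.
The Hessian is diagonal: diag(phi_xx, phi_yy). Second derivatives: phi_xx(-3)=-54, phi_xx(3)=54; phi_yy(-4)=-6.
Local maxima occur where both diagonal entries negative: (-3, -4). Count: 1.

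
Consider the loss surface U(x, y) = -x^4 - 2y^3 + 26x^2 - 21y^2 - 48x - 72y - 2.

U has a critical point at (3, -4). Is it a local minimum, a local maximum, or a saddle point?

saddle point

The mixed partial ∂²U/∂x∂y is 0, so the Hessian at any point is diag(U_xx, U_yy) = diag(4(-3x^2 + 13), -6(2y + 7)).
At (3, -4): H = diag(-56, 6).
The eigenvalues have opposite signs, so H is indefinite: a saddle point.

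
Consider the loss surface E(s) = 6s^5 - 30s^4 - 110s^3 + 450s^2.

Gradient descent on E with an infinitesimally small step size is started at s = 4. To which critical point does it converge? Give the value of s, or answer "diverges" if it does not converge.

E'(s) = 30s(s - 5)(s - 2)(s + 3), so E'(4) = -1680.
Gradient descent moves in the -E' direction, i.e. s is increasing.
The nearest critical point in that direction is s = 5, where E'' = 3600 > 0 (a local minimum). The iterate converges there.

5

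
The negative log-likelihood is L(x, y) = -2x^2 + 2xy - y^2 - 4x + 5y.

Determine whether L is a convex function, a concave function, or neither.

L is quadratic, so its Hessian is the constant matrix H = [[-4, 2], [2, -2]].
det(H) = 4, tr(H) = -6.
det(H) > 0 and tr(H) < 0, so H is negative definite everywhere: concave.

concave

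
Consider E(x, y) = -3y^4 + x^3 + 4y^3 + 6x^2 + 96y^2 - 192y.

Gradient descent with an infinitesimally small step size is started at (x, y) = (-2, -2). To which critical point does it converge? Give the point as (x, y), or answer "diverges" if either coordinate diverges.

(0, 1)

E is separable, so gradient descent decouples: x follows -∂E/∂x, y follows -∂E/∂y.
∂E/∂x = 3x(x + 4); at x=-2 this is -12, so x increases.
∂E/∂y = -12(y - 4)(y - 1)(y + 4); at y=-2 this is -432, so y increases.
x converges to its nearest critical value 0 (a local min of the x-part); y converges to 1. The iterate converges to (0, 1).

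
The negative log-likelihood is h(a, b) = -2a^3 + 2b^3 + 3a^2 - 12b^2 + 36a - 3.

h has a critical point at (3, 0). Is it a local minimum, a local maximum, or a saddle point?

local maximum

The mixed partial ∂²h/∂a∂b is 0, so the Hessian at any point is diag(h_aa, h_bb) = diag(6(-2a + 1), 12(b - 2)).
At (3, 0): H = diag(-30, -24).
Both eigenvalues are negative, so H is negative definite: a local maximum.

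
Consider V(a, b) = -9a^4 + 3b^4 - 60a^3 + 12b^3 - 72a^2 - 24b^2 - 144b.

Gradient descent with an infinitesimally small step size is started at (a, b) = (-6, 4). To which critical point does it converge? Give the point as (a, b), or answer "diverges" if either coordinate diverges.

V is separable, so gradient descent decouples: a follows -∂V/∂a, b follows -∂V/∂b.
∂V/∂a = -36a(a + 1)(a + 4); at a=-6 this is 2160, so a decreases.
∂V/∂b = 12(b - 2)(b + 2)(b + 3); at b=4 this is 1008, so b decreases.
The a-coordinate has no critical point in that direction and runs off to infinity.

diverges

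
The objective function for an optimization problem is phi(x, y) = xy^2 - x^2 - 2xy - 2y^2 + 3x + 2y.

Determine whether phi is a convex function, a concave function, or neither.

neither

The term xy^2 is cubic, so the Hessian is not constant.
∂²phi/∂y² = 2x - 4, which takes both signs as x varies (negative for sufficiently negative x). A diagonal entry of the Hessian changing sign means the Hessian is neither positive- nor negative-semidefinite on all of R^2.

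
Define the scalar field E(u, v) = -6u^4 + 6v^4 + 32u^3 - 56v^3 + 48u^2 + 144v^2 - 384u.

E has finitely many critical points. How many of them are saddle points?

5

E separates as a function of u plus a function of v, so ∇E=0 decouples.
∂E/∂u = -24(u - 4)(u - 2)(u + 2) = 0 at u ∈ {-2, 2, 4}; ∂E/∂v = 24v(v - 4)(v - 3) = 0 at v ∈ {0, 3, 4}.
The Hessian is diagonal: diag(E_uu, E_vv). Second derivatives: E_uu(-2)=-576, E_uu(2)=192, E_uu(4)=-288; E_vv(0)=288, E_vv(3)=-72, E_vv(4)=96.
Saddle points occur where the two diagonal entries have opposite signs: (-2, 0), (-2, 4), (2, 3), (4, 0), (4, 4). Count: 5.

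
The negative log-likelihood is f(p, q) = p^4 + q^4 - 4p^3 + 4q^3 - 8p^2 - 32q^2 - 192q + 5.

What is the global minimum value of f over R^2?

-891

f(p,q) separates as A(p) + B(q) + 5, so its minimum is min A + min B + 5.
A'(p) = 4p(p - 4)(p + 1) vanishes at p ∈ {-1, 0, 4}; B'(q) = 4(q - 4)(q + 3)(q + 4) vanishes at q ∈ {-4, -3, 4}.
Local minima of A (where A''>0): A(-1)=-3, A(4)=-128. Local minima of B: B(-4)=256, B(4)=-768.
So the global minimum of f is A(4) + B(4) + 5 = -128 − 768 + 5 = -891, attained at (4, 4).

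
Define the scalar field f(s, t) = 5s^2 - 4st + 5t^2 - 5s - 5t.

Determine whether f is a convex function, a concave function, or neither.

f is quadratic, so its Hessian is the constant matrix H = [[10, -4], [-4, 10]].
det(H) = 84, tr(H) = 20.
det(H) > 0 and tr(H) > 0, so H is positive definite everywhere: convex.

convex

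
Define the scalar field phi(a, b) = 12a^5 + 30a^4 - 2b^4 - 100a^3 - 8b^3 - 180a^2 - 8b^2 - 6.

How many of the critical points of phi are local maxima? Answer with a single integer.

phi separates as a function of a plus a function of b, so ∇phi=0 decouples.
∂phi/∂a = 60a(a - 2)(a + 1)(a + 3) = 0 at a ∈ {-3, -1, 0, 2}; ∂phi/∂b = -8b(b + 1)(b + 2) = 0 at b ∈ {-2, -1, 0}.
The Hessian is diagonal: diag(phi_aa, phi_bb). Second derivatives: phi_aa(-3)=-1800, phi_aa(-1)=360, phi_aa(0)=-360, phi_aa(2)=1800; phi_bb(-2)=-16, phi_bb(-1)=8, phi_bb(0)=-16.
Local maxima occur where both diagonal entries negative: (-3, -2), (-3, 0), (0, -2), (0, 0). Count: 4.

4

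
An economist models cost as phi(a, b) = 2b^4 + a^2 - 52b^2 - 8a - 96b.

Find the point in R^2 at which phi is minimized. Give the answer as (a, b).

phi(a,b) separates as P(a) + Q(b), so its minimum is min P + min Q.
P'(a) = 2a - 8 vanishes at a ∈ {4}; Q'(b) = 8(b - 4)(b + 1)(b + 3) vanishes at b ∈ {-3, -1, 4}.
Local minima of P (where P''>0): P(4)=-16. Local minima of Q: Q(-3)=-18, Q(4)=-704.
So the global minimum of phi is P(4) + Q(4) = -16 − 704 = -720, attained at (4, 4).

(4, 4)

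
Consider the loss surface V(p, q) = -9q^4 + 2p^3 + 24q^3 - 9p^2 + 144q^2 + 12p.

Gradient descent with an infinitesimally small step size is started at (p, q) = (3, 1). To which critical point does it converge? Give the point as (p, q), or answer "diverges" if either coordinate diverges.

V is separable, so gradient descent decouples: p follows -∂V/∂p, q follows -∂V/∂q.
∂V/∂p = 6(p - 2)(p - 1); at p=3 this is 12, so p decreases.
∂V/∂q = -36q(q - 4)(q + 2); at q=1 this is 324, so q decreases.
p converges to its nearest critical value 2 (a local min of the p-part); q converges to 0. The iterate converges to (2, 0).

(2, 0)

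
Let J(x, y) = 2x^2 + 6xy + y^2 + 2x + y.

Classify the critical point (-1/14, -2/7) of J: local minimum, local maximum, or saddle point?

saddle point

The Hessian of J is constant: H = [[4, 6], [6, 2]].
det(H) = 4·2 − 6² = -28.
Since det(H) < 0, H is indefinite and the critical point is a saddle point.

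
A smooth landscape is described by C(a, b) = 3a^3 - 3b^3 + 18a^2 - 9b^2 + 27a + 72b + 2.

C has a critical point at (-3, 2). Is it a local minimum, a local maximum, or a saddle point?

local maximum

The mixed partial ∂²C/∂a∂b is 0, so the Hessian at any point is diag(C_aa, C_bb) = diag(18(a + 2), -18(b + 1)).
At (-3, 2): H = diag(-18, -54).
Both eigenvalues are negative, so H is negative definite: a local maximum.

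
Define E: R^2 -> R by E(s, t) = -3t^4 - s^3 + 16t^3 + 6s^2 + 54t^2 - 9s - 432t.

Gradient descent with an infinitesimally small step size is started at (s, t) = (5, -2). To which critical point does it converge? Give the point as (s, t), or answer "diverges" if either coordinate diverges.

diverges

E is separable, so gradient descent decouples: s follows -∂E/∂s, t follows -∂E/∂t.
∂E/∂s = -3(s - 3)(s - 1); at s=5 this is -24, so s increases.
∂E/∂t = -12(t - 4)(t - 3)(t + 3); at t=-2 this is -360, so t increases.
The s-coordinate has no critical point in that direction and runs off to infinity.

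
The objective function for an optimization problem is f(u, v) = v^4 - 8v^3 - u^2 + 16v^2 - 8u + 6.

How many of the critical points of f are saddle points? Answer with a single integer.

f separates as a function of u plus a function of v, so ∇f=0 decouples.
∂f/∂u = -2(u + 4) = 0 at u ∈ {-4}; ∂f/∂v = 4v(v - 4)(v - 2) = 0 at v ∈ {0, 2, 4}.
The Hessian is diagonal: diag(f_uu, f_vv). Second derivatives: f_uu(-4)=-2; f_vv(0)=32, f_vv(2)=-16, f_vv(4)=32.
Saddle points occur where the two diagonal entries have opposite signs: (-4, 0), (-4, 4). Count: 2.

2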